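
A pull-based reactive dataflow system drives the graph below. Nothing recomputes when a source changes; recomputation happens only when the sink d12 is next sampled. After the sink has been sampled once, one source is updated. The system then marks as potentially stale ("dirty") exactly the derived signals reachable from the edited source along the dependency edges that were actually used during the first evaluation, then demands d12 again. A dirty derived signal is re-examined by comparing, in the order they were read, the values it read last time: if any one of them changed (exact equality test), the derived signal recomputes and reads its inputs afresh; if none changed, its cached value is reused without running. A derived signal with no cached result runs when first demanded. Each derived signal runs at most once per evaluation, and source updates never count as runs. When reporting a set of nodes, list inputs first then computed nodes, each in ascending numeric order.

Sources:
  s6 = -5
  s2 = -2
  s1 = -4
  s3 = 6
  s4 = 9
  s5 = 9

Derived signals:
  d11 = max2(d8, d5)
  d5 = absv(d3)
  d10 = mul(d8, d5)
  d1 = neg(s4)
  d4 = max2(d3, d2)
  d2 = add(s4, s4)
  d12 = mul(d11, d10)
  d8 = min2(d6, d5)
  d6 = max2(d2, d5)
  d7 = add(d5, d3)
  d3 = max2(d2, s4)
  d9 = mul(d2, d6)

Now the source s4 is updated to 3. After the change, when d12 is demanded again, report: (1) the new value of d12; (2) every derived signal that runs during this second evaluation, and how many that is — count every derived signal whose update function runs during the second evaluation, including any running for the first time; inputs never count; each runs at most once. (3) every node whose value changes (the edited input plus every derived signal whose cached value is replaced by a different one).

First evaluation (everything demanded from the output):
  d2 = add(9, 9) = 18
  d3 = max2(18, 9) = 18
  d5 = absv(18) = 18
  d6 = max2(18, 18) = 18
  d8 = min2(18, 18) = 18
  d10 = mul(18, 18) = 324
  d11 = max2(18, 18) = 18
  d12 = mul(18, 324) = 5832

Propagation after the edit:
  d2: runs — s4 9->3; s4 9->3; result 6.
  d3: runs — d2 18->6; s4 9->3; result 6.
  d5: runs — d3 18->6; result 6.
  d6: runs — d2 18->6; d5 18->6; result 6.
  d8: runs — d6 18->6; d5 18->6; result 6.
  d10: runs — d8 18->6; d5 18->6; result 36.
  d11: runs — d8 18->6; d5 18->6; result 6.
  d12: runs — d11 18->6; d10 324->36; result 216.

New value of d12: 216.
Derived signals that run: d2, d3, d5, d6, d8, d10, d11, d12 — 8 in total.
Values that change: s4, d2, d3, d5, d6, d8, d10, d11, d12.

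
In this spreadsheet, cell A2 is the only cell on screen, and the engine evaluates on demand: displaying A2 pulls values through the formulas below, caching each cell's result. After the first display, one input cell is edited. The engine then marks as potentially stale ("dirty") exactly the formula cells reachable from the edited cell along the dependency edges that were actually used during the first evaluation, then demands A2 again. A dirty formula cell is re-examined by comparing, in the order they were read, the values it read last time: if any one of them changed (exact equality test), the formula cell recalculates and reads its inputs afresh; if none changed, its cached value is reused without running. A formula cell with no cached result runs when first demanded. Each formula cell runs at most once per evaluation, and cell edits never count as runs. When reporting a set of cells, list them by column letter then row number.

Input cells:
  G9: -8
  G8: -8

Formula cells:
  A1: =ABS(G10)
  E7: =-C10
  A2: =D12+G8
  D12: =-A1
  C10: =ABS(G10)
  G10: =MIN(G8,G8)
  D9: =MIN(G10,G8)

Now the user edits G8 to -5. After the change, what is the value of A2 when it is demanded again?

Initial pass — values computed on the first demand:
  G10 = MIN(-8, -8) = -8
  A1 = ABS(-8) = 8
  D12 = -(8) = -8
  A2 = -8 + -8 = -16

Second demand — change propagation:
  G10: re-runs because G8 -8->-5; G8 -8->-5; new result -5.
  A1: re-runs because G10 -8->-5; new result 5.
  D12: re-runs because A1 8->5; new result -5.
  A2: re-runs because D12 -8->-5; G8 -8->-5; new result -10.

A2 now evaluates to -10.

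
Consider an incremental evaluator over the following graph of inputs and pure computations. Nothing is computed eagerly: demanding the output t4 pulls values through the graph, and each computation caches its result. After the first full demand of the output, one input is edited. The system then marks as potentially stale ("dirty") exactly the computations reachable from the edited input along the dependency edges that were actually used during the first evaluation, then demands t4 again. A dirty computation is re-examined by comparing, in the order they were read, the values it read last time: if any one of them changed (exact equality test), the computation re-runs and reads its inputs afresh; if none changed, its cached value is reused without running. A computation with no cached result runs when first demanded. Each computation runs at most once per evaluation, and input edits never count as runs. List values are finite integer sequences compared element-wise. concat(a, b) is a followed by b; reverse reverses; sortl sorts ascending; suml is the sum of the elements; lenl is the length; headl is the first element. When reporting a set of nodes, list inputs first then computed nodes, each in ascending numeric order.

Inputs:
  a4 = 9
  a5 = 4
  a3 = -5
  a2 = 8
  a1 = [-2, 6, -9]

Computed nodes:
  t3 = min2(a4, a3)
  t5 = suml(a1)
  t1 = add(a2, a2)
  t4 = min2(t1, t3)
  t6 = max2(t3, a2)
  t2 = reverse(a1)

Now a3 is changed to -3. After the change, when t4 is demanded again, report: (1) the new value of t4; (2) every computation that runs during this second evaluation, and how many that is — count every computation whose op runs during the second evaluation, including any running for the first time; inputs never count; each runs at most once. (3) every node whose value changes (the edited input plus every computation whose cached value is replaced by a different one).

Initial pass — values computed on the first demand:
  t1 = add(8, 8) = 16
  t3 = min2(9, -5) = -5
  t4 = min2(16, -5) = -5

Second demand — change propagation:
  t3: re-runs because a3 -5->-3; new result -3.
  t4: re-runs because t3 -5->-3; new result -3.

t4 now evaluates to -3.
Run set: t3, t4 (2 run).
Changed values: a3, t3, t4.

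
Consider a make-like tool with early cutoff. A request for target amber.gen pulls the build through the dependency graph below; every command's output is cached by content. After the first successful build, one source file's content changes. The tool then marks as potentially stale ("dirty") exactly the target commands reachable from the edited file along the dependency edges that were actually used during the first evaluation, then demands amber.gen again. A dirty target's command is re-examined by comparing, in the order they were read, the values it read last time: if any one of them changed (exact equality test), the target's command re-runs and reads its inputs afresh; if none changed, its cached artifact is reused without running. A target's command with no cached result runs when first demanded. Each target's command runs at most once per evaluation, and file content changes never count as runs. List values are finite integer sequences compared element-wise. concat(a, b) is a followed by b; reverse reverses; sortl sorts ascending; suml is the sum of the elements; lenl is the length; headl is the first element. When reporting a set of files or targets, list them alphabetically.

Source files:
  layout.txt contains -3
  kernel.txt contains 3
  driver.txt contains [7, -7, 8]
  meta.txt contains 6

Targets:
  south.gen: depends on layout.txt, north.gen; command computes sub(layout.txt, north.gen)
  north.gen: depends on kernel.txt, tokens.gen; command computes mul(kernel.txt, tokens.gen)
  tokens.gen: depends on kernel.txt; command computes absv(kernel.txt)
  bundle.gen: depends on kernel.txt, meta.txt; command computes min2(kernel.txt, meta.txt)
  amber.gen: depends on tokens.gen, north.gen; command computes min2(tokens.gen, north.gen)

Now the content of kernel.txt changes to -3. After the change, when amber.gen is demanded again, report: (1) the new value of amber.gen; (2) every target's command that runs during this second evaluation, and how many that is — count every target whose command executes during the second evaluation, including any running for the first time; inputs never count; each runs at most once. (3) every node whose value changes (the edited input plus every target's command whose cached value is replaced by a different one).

Demanding amber.gen again yields -9.
3 target commands run: amber.gen, north.gen, tokens.gen.
The nodes whose values change: amber.gen, kernel.txt, north.gen.

First demand of the output computes:
  tokens.gen = absv(3) = 3
  north.gen = mul(3, 3) = 9
  amber.gen = min2(3, 9) = 3

After the edit, cleaning proceeds:
  tokens.gen: a read changed (kernel.txt 3->-3) — executes, giving 3 — identical to its old value.
  north.gen: a read changed (kernel.txt 3->-3) — executes, giving -9.
  amber.gen: a read changed (north.gen 9->-9) — executes, giving -9.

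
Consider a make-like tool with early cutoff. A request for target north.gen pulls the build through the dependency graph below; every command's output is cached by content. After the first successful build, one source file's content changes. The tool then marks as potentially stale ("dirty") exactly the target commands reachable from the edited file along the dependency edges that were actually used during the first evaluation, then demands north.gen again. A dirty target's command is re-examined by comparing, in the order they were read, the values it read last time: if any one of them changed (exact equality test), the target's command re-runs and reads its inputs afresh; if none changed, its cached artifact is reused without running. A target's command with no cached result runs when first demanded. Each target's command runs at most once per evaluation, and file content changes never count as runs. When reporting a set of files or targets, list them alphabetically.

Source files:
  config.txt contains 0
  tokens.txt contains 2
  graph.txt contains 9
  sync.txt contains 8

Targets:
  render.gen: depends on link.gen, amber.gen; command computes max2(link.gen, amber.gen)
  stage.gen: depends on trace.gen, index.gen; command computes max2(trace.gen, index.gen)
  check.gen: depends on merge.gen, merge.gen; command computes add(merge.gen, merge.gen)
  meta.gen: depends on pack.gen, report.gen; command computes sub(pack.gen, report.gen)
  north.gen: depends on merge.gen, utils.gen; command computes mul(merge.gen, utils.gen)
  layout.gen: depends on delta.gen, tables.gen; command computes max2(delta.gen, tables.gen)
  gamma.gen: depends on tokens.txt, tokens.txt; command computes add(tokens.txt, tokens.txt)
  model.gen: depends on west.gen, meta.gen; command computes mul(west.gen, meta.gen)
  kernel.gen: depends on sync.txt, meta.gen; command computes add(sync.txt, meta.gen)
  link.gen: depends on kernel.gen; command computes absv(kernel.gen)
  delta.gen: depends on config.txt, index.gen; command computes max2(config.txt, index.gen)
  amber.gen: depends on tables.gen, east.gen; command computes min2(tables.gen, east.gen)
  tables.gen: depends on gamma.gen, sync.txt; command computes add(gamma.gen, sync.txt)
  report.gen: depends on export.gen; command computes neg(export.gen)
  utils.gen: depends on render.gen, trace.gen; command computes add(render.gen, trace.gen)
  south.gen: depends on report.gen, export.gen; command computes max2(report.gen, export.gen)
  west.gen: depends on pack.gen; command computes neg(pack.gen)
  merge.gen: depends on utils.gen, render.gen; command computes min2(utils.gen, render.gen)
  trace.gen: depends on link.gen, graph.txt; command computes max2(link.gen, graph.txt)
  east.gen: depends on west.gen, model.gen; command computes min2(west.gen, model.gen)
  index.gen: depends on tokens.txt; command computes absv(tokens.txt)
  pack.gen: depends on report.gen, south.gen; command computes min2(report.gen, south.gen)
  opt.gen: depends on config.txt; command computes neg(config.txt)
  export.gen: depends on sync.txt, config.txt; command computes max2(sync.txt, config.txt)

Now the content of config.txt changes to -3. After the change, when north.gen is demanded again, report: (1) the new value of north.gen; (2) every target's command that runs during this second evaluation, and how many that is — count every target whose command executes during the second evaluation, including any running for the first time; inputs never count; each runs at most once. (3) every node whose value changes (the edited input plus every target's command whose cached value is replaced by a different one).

First demand of the output computes:
  export.gen = max2(8, 0) = 8
  gamma.gen = add(2, 2) = 4
  report.gen = neg(8) = -8
  south.gen = max2(-8, 8) = 8
  pack.gen = min2(-8, 8) = -8
  meta.gen = sub(-8, -8) = 0
  kernel.gen = add(8, 0) = 8
  link.gen = absv(8) = 8
  tables.gen = add(4, 8) = 12
  trace.gen = max2(8, 9) = 9
  west.gen = neg(-8) = 8
  model.gen = mul(8, 0) = 0
  east.gen = min2(8, 0) = 0
  amber.gen = min2(12, 0) = 0
  render.gen = max2(8, 0) = 8
  utils.gen = add(8, 9) = 17
  merge.gen = min2(17, 8) = 8
  north.gen = mul(8, 17) = 136

After the edit, cleaning proceeds:
  export.gen: a read changed (config.txt 0->-3) — executes, giving 8 — identical to its old value.
  report.gen: dirty, but its reads are unchanged (export.gen unchanged); cached -8 stands.
  south.gen: dirty, but its reads are unchanged (report.gen unchanged, export.gen unchanged); cached 8 stands.
  pack.gen: dirty, but its reads are unchanged (report.gen unchanged, south.gen unchanged); cached -8 stands.
  meta.gen: dirty, but its reads are unchanged (pack.gen unchanged, report.gen unchanged); cached 0 stands.
  kernel.gen: dirty, but its reads are unchanged (sync.txt unchanged, meta.gen unchanged); cached 8 stands.
  link.gen: dirty, but its reads are unchanged (kernel.gen unchanged); cached 8 stands.
  trace.gen: dirty, but its reads are unchanged (link.gen unchanged, graph.txt unchanged); cached 9 stands.
  west.gen: dirty, but its reads are unchanged (pack.gen unchanged); cached 8 stands.
  model.gen: dirty, but its reads are unchanged (west.gen unchanged, meta.gen unchanged); cached 0 stands.
  east.gen: dirty, but its reads are unchanged (west.gen unchanged, model.gen unchanged); cached 0 stands.
  amber.gen: dirty, but its reads are unchanged (tables.gen unchanged, east.gen unchanged); cached 0 stands.
  render.gen: dirty, but its reads are unchanged (link.gen unchanged, amber.gen unchanged); cached 8 stands.
  utils.gen: dirty, but its reads are unchanged (render.gen unchanged, trace.gen unchanged); cached 17 stands.
  merge.gen: dirty, but its reads are unchanged (utils.gen unchanged, render.gen unchanged); cached 8 stands.
  north.gen: dirty, but its reads are unchanged (merge.gen unchanged, utils.gen unchanged); cached 136 stands.

Note the absorption at export.gen: it re-runs yet its value is the same, leaving the output's value untouched.

Demanding north.gen again yields 136.
1 target commands run: export.gen.
The nodes whose values change: config.txt.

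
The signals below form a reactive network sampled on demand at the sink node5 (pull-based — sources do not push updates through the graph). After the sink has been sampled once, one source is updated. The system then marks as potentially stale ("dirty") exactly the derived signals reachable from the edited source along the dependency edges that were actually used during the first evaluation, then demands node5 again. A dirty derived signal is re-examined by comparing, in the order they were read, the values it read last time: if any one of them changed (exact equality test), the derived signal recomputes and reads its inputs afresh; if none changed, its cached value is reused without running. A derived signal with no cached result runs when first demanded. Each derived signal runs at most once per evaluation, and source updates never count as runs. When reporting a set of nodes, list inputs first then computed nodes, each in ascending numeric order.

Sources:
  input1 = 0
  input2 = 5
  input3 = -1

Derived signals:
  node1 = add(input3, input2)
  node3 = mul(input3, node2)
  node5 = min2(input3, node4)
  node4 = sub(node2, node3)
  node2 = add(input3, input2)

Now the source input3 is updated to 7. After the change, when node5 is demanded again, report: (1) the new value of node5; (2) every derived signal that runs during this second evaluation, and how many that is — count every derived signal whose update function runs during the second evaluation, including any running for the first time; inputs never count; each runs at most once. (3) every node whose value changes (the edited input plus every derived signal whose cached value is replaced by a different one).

Initial pass — values computed on the first demand:
  node2 = add(-1, 5) = 4
  node3 = mul(-1, 4) = -4
  node4 = sub(4, -4) = 8
  node5 = min2(-1, 8) = -1

Second demand — change propagation:
  node2: re-runs because input3 -1->7; new result 12.
  node3: re-runs because input3 -1->7; node2 4->12; new result 84.
  node4: re-runs because node2 4->12; node3 -4->84; new result -72.
  node5: re-runs because input3 -1->7; node4 8->-72; new result -72.

node5 now evaluates to -72.
Run set: node2, node3, node4, node5 (4 run).
Changed values: input3, node2, node3, node4, node5.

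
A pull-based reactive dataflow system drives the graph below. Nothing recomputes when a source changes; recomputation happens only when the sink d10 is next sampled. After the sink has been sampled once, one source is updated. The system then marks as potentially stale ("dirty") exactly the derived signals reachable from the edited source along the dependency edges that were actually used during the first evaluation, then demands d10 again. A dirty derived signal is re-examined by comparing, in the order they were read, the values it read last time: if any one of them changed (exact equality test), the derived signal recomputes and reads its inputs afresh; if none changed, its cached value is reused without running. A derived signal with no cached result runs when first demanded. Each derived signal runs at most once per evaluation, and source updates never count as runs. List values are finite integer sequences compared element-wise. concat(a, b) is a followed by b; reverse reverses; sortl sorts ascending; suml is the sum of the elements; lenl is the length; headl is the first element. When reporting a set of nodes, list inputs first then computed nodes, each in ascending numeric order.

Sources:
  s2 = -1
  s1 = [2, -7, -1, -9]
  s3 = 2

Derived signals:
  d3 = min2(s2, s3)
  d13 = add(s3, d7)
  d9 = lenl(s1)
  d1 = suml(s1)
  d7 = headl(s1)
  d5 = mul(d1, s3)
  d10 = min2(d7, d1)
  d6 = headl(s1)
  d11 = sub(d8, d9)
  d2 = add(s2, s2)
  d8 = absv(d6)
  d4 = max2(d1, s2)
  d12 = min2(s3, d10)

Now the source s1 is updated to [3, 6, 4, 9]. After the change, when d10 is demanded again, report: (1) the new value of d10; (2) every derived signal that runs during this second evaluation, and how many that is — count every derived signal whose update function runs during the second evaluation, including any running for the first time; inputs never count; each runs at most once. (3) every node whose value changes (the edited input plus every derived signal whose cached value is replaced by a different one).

New value of d10: 3.
Derived signals that run: d1, d7, d10 — 3 in total.
Values that change: s1, d1, d7, d10.

First evaluation (everything demanded from the output):
  d1 = suml([2, -7, -1, -9]) = -15
  d7 = headl([2, -7, -1, -9]) = 2
  d10 = min2(2, -15) = -15

Propagation after the edit:
  d1: runs — s1 [2, -7, -1, -9]->[3, 6, 4, 9]; result 22.
  d7: runs — s1 [2, -7, -1, -9]->[3, 6, 4, 9]; result 3.
  d10: runs — d7 2->3; d1 -15->22; result 3.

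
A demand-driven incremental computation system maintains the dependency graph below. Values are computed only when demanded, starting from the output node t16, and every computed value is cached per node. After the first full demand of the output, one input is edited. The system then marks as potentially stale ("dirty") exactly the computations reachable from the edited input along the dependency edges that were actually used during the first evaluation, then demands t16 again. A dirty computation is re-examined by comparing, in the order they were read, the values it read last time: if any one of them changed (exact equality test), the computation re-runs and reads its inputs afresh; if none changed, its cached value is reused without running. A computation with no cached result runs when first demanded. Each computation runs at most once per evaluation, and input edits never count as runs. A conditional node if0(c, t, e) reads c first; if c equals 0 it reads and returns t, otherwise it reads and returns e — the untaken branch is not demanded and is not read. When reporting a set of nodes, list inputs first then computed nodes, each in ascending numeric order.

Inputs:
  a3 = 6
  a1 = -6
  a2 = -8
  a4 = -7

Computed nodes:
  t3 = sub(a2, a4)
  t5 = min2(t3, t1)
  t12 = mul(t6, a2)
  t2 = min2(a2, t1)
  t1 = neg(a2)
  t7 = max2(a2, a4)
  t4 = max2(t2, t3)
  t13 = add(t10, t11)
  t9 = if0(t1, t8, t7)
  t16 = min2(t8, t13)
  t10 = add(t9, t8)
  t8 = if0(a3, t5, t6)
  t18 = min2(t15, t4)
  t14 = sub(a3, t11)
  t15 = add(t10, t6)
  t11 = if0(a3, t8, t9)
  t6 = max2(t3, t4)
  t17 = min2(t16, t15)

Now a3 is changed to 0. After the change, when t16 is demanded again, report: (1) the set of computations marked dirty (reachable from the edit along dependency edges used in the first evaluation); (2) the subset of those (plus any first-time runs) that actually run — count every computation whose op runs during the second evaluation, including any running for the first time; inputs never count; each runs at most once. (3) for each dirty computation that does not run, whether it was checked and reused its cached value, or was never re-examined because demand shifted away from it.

First evaluation (everything demanded from the output):
  t1 = neg(-8) = 8
  t2 = min2(-8, 8) = -8
  t3 = sub(-8, -7) = -1
  t4 = max2(-8, -1) = -1
  t6 = max2(-1, -1) = -1
  t7 = max2(-8, -7) = -7
  t8 = if0(a3=6 -> else branch t6) = -1
  t9 = if0(t1=8 -> else branch t7) = -7
  t10 = add(-7, -1) = -8
  t11 = if0(a3=6 -> else branch t9) = -7
  t13 = add(-8, -7) = -15
  t16 = min2(-1, -15) = -15

Propagation after the edit:
  t5: demanded for the first time — runs, produces -1.
  t8: runs — a3 6->0; result -1 (same value as before).
  t10: checked — values it read are unchanged (t9 unchanged, t8 unchanged); reused cached -8 without running.
  t11: runs — a3 6->0; result -1.
  t13: runs — t11 -7->-1; result -9.
  t16: runs — t13 -15->-9; result -9.

Key observation: a condition flipped, so demand reaches new nodes — t5 runs for the first time.

Marked dirty: t8, t10, t11, t13, t16.
Computations that run: t5, t8, t11, t13, t16 — 5 in total.
Checked but reused from cache: t10.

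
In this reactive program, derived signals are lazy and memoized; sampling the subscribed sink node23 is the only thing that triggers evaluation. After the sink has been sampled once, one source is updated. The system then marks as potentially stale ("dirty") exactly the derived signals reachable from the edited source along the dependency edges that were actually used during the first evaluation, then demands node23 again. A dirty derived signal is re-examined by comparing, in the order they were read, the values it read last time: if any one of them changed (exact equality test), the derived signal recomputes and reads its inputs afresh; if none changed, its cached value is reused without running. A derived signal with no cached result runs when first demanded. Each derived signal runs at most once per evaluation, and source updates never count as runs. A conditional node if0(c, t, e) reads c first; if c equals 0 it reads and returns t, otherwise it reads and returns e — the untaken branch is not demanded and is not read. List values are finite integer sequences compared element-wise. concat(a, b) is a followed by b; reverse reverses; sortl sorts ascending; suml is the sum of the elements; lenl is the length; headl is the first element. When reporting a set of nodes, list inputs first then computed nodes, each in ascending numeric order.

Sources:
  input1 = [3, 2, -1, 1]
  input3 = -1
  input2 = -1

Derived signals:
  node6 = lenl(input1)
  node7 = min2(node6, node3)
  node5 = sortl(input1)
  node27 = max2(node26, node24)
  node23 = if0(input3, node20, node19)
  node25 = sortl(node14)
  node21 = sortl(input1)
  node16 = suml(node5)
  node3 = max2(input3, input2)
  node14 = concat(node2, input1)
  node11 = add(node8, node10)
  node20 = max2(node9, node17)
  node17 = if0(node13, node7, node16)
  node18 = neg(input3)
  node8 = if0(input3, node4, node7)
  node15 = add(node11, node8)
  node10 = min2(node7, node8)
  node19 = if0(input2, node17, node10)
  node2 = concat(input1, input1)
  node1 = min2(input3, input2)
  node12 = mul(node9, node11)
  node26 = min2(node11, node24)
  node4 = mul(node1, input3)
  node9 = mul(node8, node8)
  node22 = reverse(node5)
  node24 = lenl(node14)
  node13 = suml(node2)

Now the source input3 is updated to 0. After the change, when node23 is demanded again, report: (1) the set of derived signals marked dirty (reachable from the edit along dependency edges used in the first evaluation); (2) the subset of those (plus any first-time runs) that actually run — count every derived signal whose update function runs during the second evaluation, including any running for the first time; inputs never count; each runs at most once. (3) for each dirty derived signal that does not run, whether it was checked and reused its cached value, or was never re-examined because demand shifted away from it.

The edit dirties: node3, node7, node8, node10, node19, node23.
11 derived signals run: node1, node2, node4, node5, node8, node9, node13, node16, node17, node20, node23.
Unvisited dirty nodes (no longer demanded): node3, node7, node10, node19.
Note the branch switch — demand abandons node3, node7, node10, node19, which are never re-examined.

First demand of the output computes:
  node3 = max2(-1, -1) = -1
  node6 = lenl([3, 2, -1, 1]) = 4
  node7 = min2(4, -1) = -1
  node8 = if0(input3=-1 -> else branch node7) = -1
  node10 = min2(-1, -1) = -1
  node19 = if0(input2=-1 -> else branch node10) = -1
  node23 = if0(input3=-1 -> else branch node19) = -1

After the edit, cleaning proceeds:
  node1: had never run; runs now, result -1.
  node2: had never run; runs now, result [3, 2, -1, 1, 3, 2, -1, 1].
  node3: stays stale; no demand reaches it after the flip.
  node4: had never run; runs now, result 0.
  node5: had never run; runs now, result [-1, 1, 2, 3].
  node7: stays stale; no demand reaches it after the flip.
  node8: a read changed (input3 -1->0) — executes, giving 0.
  node9: had never run; runs now, result 0.
  node10: stays stale; no demand reaches it after the flip.
  node13: had never run; runs now, result 10.
  node16: had never run; runs now, result 5.
  node17: had never run; runs now, result 5.
  node19: stays stale; no demand reaches it after the flip.
  node20: had never run; runs now, result 5.
  node23: a read changed (input3 -1->0) — executes, giving 5.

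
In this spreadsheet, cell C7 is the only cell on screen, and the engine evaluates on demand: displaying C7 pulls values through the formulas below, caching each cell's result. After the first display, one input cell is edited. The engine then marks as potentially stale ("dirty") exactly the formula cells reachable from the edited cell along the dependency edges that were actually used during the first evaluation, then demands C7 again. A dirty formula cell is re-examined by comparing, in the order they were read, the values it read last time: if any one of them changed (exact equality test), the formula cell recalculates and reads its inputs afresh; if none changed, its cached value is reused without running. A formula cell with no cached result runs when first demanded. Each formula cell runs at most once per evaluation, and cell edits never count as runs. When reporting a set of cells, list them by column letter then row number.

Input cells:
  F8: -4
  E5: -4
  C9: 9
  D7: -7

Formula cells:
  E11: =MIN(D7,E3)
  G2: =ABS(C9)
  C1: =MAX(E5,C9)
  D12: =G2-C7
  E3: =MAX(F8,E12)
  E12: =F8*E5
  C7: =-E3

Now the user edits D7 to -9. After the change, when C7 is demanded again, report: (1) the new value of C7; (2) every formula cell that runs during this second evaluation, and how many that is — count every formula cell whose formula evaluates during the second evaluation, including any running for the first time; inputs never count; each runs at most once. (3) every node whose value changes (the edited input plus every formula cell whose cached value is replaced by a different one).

C7 now evaluates to -16.
Run set: none (0 run).
Changed values: D7.
The important point: nothing the output needs ever reads D7, so the edit is invisible to it.

Initial pass — values computed on the first demand:
  E12 = -4 * -4 = 16
  E3 = MAX(-4, 16) = 16
  C7 = -(16) = -16

Second demand — change propagation:
  no demanded computation ever read D7, so the edit dirties nothing and nothing runs.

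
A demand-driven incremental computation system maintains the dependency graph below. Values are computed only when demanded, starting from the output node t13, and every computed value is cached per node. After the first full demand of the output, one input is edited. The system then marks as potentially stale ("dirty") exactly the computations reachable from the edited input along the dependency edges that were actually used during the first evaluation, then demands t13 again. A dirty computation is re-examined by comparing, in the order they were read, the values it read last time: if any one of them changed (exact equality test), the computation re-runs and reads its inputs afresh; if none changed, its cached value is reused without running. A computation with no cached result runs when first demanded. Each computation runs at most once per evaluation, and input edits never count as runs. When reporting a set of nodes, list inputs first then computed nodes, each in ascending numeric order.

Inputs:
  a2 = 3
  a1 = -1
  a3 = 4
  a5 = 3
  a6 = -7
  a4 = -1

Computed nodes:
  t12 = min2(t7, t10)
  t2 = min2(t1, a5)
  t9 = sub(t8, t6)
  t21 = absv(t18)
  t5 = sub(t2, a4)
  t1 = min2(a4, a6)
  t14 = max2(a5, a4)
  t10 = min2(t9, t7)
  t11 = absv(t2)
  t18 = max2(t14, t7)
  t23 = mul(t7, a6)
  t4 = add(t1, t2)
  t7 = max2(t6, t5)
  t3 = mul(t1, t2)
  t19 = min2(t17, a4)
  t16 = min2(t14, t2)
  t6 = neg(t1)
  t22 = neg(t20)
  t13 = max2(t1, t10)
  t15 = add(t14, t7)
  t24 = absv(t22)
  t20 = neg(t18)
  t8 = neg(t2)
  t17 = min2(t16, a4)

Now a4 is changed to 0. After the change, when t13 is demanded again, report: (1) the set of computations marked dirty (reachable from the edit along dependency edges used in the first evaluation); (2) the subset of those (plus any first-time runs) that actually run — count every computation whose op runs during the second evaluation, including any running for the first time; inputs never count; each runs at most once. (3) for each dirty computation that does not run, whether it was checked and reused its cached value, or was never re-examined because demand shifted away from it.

First evaluation (everything demanded from the output):
  t1 = min2(-1, -7) = -7
  t2 = min2(-7, 3) = -7
  t5 = sub(-7, -1) = -6
  t6 = neg(-7) = 7
  t7 = max2(7, -6) = 7
  t8 = neg(-7) = 7
  t9 = sub(7, 7) = 0
  t10 = min2(0, 7) = 0
  t13 = max2(-7, 0) = 0

Propagation after the edit:
  t1: runs — a4 -1->0; result -7 (same value as before).
  t2: checked — values it read are unchanged (t1 unchanged, a5 unchanged); reused cached -7 without running.
  t5: runs — a4 -1->0; result -7.
  t6: checked — values it read are unchanged (t1 unchanged); reused cached 7 without running.
  t7: runs — t5 -6->-7; result 7 (same value as before).
  t8: checked — values it read are unchanged (t2 unchanged); reused cached 7 without running.
  t9: checked — values it read are unchanged (t8 unchanged, t6 unchanged); reused cached 0 without running.
  t10: checked — values it read are unchanged (t9 unchanged, t7 unchanged); reused cached 0 without running.
  t13: checked — values it read are unchanged (t1 unchanged, t10 unchanged); reused cached 0 without running.

Key observation: the cutoff stops propagation at t2 — its inputs' values are unchanged, so it reuses its cache.

Marked dirty: t1, t2, t5, t6, t7, t8, t9, t10, t13.
Computations that run: t1, t5, t7 — 3 in total.
Checked but reused from cache: t2, t6, t8, t9, t10, t13.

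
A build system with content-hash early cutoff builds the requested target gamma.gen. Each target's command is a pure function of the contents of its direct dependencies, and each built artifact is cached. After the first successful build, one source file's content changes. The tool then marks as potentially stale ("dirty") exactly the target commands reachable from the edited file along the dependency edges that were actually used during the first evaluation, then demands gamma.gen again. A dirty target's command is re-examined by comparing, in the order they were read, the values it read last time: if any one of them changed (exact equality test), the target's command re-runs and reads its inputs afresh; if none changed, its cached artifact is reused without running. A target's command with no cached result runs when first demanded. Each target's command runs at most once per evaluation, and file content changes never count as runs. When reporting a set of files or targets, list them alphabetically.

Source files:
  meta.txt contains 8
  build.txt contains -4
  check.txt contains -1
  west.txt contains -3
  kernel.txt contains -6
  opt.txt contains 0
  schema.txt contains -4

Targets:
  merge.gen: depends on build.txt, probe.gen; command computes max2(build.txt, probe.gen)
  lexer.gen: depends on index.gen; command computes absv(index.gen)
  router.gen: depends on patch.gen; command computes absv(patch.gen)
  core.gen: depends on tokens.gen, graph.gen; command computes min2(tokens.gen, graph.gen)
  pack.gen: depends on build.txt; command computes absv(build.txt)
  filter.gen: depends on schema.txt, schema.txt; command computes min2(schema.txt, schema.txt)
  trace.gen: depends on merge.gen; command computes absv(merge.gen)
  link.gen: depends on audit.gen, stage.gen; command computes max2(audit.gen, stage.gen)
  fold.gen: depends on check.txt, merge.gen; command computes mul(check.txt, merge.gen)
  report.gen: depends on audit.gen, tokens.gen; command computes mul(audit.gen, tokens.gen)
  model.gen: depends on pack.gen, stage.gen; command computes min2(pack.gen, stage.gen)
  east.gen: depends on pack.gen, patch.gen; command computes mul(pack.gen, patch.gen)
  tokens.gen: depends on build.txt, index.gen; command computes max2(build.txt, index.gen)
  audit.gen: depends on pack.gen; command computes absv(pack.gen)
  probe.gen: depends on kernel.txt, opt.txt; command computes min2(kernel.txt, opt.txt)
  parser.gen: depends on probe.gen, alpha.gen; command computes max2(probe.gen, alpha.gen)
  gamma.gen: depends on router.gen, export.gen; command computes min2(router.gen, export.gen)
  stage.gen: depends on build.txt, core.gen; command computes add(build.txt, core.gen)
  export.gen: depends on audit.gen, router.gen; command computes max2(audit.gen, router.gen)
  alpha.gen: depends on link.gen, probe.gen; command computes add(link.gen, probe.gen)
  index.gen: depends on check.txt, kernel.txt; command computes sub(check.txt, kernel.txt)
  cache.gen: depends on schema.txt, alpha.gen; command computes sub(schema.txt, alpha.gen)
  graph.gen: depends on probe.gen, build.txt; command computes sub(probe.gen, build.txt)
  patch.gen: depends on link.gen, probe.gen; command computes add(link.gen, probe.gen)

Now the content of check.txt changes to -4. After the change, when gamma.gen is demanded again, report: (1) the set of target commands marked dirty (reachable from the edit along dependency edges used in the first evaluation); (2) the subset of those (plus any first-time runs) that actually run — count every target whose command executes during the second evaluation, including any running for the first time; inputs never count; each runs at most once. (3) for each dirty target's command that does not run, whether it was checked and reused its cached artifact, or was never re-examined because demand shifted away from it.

First evaluation (everything demanded from the output):
  index.gen = sub(-1, -6) = 5
  pack.gen = absv(-4) = 4
  audit.gen = absv(4) = 4
  probe.gen = min2(-6, 0) = -6
  graph.gen = sub(-6, -4) = -2
  tokens.gen = max2(-4, 5) = 5
  core.gen = min2(5, -2) = -2
  stage.gen = add(-4, -2) = -6
  link.gen = max2(4, -6) = 4
  patch.gen = add(4, -6) = -2
  router.gen = absv(-2) = 2
  export.gen = max2(4, 2) = 4
  gamma.gen = min2(2, 4) = 2

Propagation after the edit:
  index.gen: runs — check.txt -1->-4; result 2.
  tokens.gen: runs — index.gen 5->2; result 2.
  core.gen: runs — tokens.gen 5->2; result -2 (same value as before).
  stage.gen: checked — values it read are unchanged (build.txt unchanged, core.gen unchanged); reused cached -6 without running.
  link.gen: checked — values it read are unchanged (audit.gen unchanged, stage.gen unchanged); reused cached 4 without running.
  patch.gen: checked — values it read are unchanged (link.gen unchanged, probe.gen unchanged); reused cached -2 without running.
  router.gen: checked — values it read are unchanged (patch.gen unchanged); reused cached 2 without running.
  export.gen: checked — values it read are unchanged (audit.gen unchanged, router.gen unchanged); reused cached 4 without running.
  gamma.gen: checked — values it read are unchanged (router.gen unchanged, export.gen unchanged); reused cached 2 without running.

Key observation: the change is absorbed at core.gen — it re-runs but produces the same value, and the output's value is unchanged.

Marked dirty: core.gen, export.gen, gamma.gen, index.gen, link.gen, patch.gen, router.gen, stage.gen, tokens.gen.
Target commands that run: core.gen, index.gen, tokens.gen — 3 in total.
Checked but reused from cache: export.gen, gamma.gen, link.gen, patch.gen, router.gen, stage.gen.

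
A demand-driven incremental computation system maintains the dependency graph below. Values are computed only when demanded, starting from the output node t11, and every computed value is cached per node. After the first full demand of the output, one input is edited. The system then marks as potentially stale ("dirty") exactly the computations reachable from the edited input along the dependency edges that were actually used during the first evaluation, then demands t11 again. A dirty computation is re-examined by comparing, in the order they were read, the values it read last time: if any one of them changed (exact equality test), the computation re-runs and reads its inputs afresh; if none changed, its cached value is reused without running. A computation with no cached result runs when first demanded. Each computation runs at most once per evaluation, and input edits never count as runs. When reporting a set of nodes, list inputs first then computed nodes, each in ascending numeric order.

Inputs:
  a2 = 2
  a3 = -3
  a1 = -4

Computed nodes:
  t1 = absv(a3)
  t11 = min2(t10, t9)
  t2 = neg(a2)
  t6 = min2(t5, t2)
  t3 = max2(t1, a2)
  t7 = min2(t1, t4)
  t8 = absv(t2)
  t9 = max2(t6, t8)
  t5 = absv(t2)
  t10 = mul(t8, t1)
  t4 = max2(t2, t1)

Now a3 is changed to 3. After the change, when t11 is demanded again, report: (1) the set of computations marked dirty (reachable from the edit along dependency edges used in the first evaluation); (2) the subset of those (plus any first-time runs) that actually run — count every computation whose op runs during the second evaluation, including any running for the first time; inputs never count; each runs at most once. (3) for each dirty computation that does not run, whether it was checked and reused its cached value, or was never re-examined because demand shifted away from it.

Marked dirty: t1, t10, t11.
Computations that run: t1 — 1 in total.
Checked but reused from cache: t10, t11.
Key observation: the change is absorbed at t1 — it re-runs but produces the same value, and the output's value is unchanged.

First evaluation (everything demanded from the output):
  t1 = absv(-3) = 3
  t2 = neg(2) = -2
  t5 = absv(-2) = 2
  t6 = min2(2, -2) = -2
  t8 = absv(-2) = 2
  t9 = max2(-2, 2) = 2
  t10 = mul(2, 3) = 6
  t11 = min2(6, 2) = 2

Propagation after the edit:
  t1: runs — a3 -3->3; result 3 (same value as before).
  t10: checked — values it read are unchanged (t8 unchanged, t1 unchanged); reused cached 6 without running.
  t11: checked — values it read are unchanged (t10 unchanged, t9 unchanged); reused cached 2 without running.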